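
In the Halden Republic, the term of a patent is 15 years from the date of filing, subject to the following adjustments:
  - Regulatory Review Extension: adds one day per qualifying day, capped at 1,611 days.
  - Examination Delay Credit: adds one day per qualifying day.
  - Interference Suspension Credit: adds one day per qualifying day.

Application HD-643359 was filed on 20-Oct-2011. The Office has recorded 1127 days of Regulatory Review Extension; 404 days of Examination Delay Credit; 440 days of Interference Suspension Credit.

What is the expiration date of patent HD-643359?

March 13, 2032

Base term: filing date + 15 years → 20 October 2026.
Regulatory Review Extension: 1127 days (within the 1611-day cap) → +1127 days → 20 November 2029.
Examination Delay Credit: +404 days → 29 December 2030.
Interference Suspension Credit: +440 days → 13 March 2032.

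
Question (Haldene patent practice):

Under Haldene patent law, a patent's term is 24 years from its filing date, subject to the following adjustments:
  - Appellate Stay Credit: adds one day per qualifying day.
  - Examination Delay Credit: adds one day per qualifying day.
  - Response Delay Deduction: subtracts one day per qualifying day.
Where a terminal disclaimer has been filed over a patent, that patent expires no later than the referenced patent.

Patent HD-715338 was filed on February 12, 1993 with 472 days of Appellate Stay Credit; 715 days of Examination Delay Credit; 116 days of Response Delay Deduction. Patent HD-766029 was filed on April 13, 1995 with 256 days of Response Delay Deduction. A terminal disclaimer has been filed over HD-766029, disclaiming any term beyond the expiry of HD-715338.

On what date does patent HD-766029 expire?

Natural term of HD-766029:
  Base: filing + 24 years → 13 April 2019.
  Response Delay Deduction: −256 days → 31 July 2018.
Expiry of referenced patent HD-715338:
  Base: filing + 24 years → 12 February 2017.
  Appellate Stay Credit: +472 days → 30 May 2018.
  Examination Delay Credit: +715 days → 14 May 2020.
  Response Delay Deduction: −116 days → 19 January 2020.
Terminal disclaimer: HD-766029 expires on the earlier of 31 July 2018 and 19 January 2020.

2018-07-31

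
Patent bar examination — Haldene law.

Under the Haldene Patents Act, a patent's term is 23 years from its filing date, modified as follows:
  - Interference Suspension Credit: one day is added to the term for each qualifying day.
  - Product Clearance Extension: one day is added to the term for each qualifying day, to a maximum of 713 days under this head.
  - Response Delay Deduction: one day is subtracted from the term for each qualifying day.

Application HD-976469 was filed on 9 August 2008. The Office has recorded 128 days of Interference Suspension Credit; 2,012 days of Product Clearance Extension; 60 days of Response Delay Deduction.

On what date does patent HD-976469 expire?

2033-09-28

Base term: filing date + 23 years → 9 August 2031.
Interference Suspension Credit: +128 days → 15 December 2031.
Product Clearance Extension: 2012 days claimed exceeds the 713-day cap, so +713 days → 27 November 2033.
Response Delay Deduction: −60 days → 28 September 2033.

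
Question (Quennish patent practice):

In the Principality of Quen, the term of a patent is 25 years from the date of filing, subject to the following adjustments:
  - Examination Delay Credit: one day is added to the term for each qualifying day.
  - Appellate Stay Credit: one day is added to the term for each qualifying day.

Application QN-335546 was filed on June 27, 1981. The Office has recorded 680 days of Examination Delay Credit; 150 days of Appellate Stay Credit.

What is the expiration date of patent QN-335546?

Base term: filing date + 25 years → 27 June 2006.
Examination Delay Credit: +680 days → 7 May 2008.
Appellate Stay Credit: +150 days → 4 October 2008.

October 4, 2008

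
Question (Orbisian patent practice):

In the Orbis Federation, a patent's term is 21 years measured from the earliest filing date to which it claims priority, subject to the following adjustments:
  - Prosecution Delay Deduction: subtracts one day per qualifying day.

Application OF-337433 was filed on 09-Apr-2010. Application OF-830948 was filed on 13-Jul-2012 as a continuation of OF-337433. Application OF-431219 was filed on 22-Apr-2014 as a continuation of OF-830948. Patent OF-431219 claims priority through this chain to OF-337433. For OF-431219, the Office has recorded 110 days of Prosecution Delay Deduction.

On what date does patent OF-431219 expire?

December 20, 2030

Earliest priority filing: 9 April 2010.
Base term: 9 April 2010 + 21 years → 9 April 2031.
Prosecution Delay Deduction: −110 days → 20 December 2030.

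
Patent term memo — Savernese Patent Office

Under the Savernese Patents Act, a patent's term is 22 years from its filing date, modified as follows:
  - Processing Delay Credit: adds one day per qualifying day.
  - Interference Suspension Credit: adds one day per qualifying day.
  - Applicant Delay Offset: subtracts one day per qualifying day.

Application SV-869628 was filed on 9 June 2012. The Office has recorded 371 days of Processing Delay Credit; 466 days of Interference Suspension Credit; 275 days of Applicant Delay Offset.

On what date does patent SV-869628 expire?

2035-12-23

Base term: filing date + 22 years → 9 June 2034.
Processing Delay Credit: +371 days → 15 June 2035.
Interference Suspension Credit: +466 days → 23 September 2036.
Applicant Delay Offset: −275 days → 23 December 2035.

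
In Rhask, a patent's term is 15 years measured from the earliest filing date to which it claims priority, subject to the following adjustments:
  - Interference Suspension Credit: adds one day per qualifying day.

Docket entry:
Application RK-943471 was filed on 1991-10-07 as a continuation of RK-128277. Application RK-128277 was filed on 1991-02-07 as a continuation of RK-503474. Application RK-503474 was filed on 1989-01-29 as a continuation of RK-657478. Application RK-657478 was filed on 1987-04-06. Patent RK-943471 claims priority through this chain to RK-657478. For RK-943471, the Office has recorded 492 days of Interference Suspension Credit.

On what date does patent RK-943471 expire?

Earliest priority filing: 6 April 1987.
Base term: 6 April 1987 + 15 years → 6 April 2002.
Interference Suspension Credit: +492 days → 11 August 2003.

2003-08-11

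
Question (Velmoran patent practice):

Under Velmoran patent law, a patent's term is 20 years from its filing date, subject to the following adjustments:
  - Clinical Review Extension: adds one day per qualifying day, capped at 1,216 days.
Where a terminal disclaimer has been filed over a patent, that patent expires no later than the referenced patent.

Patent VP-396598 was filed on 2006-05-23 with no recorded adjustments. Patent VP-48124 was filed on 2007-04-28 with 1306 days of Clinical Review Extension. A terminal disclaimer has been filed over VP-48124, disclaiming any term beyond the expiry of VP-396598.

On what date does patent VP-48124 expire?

May 23, 2026

Natural term of VP-48124:
  Base: filing + 20 years → 28 April 2027.
  Clinical Review Extension: 1306 days claimed exceeds the 1216-day cap, so +1216 days → 26 August 2030.
Expiry of referenced patent VP-396598:
  Base: filing + 20 years → 23 May 2026.
Terminal disclaimer: VP-48124 expires on the earlier of 26 August 2030 and 23 May 2026.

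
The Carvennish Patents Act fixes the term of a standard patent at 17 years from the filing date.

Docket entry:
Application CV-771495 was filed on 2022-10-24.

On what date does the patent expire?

Filing date + 17 years → 24 October 2039.

October 24, 2039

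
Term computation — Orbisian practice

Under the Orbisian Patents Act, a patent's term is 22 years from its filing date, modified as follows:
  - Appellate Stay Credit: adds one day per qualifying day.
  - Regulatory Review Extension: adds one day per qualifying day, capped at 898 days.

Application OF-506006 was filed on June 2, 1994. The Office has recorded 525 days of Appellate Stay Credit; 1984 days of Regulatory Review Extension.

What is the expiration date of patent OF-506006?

2020-04-25

Base term: filing date + 22 years → 2 June 2016.
Appellate Stay Credit: +525 days → 9 November 2017.
Regulatory Review Extension: 1984 days claimed exceeds the 898-day cap, so +898 days → 25 April 2020.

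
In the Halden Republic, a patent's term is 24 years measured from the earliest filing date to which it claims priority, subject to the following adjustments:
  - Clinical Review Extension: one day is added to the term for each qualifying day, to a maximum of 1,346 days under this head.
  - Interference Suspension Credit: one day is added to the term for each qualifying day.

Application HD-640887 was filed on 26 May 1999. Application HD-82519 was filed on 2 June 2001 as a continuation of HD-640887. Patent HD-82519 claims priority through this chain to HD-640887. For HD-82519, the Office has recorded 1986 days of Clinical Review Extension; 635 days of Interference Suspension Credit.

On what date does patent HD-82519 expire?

2028-10-27

Earliest priority filing: 26 May 1999.
Base term: 26 May 1999 + 24 years → 26 May 2023.
Clinical Review Extension: 1986 days claimed exceeds the 1346-day cap, so +1346 days → 31 January 2027.
Interference Suspension Credit: +635 days → 27 October 2028.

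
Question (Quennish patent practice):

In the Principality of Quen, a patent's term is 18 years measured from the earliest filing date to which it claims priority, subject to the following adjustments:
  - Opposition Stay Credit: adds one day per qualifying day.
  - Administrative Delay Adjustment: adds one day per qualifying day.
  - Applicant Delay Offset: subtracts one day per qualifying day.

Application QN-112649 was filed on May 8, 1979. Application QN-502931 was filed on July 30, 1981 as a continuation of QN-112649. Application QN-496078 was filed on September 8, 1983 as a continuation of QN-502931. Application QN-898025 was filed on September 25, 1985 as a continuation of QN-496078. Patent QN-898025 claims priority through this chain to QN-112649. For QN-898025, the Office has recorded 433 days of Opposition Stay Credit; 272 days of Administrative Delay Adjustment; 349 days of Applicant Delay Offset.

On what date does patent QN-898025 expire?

Earliest priority filing: 8 May 1979.
Base term: 8 May 1979 + 18 years → 8 May 1997.
Opposition Stay Credit: +433 days → 15 July 1998.
Administrative Delay Adjustment: +272 days → 13 April 1999.
Applicant Delay Offset: −349 days → 29 April 1998.

1998-04-29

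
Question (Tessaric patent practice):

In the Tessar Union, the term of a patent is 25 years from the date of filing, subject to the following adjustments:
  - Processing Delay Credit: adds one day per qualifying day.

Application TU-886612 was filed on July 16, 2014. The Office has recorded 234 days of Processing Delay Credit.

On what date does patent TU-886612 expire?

Base term: filing date + 25 years → 16 July 2039.
Processing Delay Credit: +234 days → 6 March 2040.

2040-03-06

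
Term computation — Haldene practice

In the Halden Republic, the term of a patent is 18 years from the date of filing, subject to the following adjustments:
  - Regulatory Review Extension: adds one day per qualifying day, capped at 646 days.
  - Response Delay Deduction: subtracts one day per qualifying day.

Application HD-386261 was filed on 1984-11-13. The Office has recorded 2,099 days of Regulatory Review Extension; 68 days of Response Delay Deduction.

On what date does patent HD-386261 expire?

Base term: filing date + 18 years → 13 November 2002.
Regulatory Review Extension: 2099 days claimed exceeds the 646-day cap, so +646 days → 20 August 2004.
Response Delay Deduction: −68 days → 13 June 2004.

2004-06-13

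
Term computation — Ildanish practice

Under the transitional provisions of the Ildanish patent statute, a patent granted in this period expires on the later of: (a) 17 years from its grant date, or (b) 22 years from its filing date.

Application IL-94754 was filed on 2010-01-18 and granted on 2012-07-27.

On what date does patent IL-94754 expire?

(a) grant + 17 years → 27 July 2029.
(b) filing + 22 years → 18 January 2032.
Later of the two: 18 January 2032.

2032-01-18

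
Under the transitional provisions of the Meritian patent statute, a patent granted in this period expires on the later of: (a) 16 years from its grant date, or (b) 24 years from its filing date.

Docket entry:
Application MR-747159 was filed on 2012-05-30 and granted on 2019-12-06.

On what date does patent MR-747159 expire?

2036-05-30

(a) grant + 16 years → 6 December 2035.
(b) filing + 24 years → 30 May 2036.
Later of the two: 30 May 2036.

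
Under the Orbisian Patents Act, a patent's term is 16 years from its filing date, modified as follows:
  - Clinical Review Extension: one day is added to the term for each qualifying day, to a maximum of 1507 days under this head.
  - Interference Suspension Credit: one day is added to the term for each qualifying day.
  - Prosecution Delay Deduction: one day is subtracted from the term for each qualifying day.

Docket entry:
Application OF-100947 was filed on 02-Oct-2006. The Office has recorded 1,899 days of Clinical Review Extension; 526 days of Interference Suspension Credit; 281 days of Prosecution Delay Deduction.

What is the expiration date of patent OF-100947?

July 20, 2027

Base term: filing date + 16 years → 2 October 2022.
Clinical Review Extension: 1899 days claimed exceeds the 1507-day cap, so +1507 days → 17 November 2026.
Interference Suspension Credit: +526 days → 26 April 2028.
Prosecution Delay Deduction: −281 days → 20 July 2027.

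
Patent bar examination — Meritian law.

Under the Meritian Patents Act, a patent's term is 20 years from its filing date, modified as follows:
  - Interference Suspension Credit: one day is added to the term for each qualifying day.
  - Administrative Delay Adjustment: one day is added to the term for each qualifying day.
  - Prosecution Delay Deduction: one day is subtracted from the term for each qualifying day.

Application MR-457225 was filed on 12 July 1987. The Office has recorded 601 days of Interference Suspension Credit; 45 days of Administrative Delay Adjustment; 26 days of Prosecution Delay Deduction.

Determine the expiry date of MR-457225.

Base term: filing date + 20 years → 12 July 2007.
Interference Suspension Credit: +601 days → 4 March 2009.
Administrative Delay Adjustment: +45 days → 18 April 2009.
Prosecution Delay Deduction: −26 days → 23 March 2009.

March 23, 2009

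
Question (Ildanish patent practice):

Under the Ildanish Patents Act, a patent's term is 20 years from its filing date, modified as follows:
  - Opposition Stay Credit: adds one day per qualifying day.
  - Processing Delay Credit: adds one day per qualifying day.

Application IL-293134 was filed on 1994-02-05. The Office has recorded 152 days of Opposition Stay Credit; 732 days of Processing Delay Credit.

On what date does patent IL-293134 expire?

July 8, 2016

Base term: filing date + 20 years → 5 February 2014.
Opposition Stay Credit: +152 days → 7 July 2014.
Processing Delay Credit: +732 days → 8 July 2016.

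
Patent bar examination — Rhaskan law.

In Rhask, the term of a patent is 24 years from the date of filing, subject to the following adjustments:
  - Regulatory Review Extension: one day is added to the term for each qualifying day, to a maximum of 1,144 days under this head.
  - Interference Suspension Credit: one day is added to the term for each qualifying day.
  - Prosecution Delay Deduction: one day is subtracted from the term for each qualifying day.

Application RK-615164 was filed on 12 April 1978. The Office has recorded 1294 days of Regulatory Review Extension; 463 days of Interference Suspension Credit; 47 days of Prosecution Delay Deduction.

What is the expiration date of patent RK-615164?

2006-07-20

Base term: filing date + 24 years → 12 April 2002.
Regulatory Review Extension: 1294 days claimed exceeds the 1144-day cap, so +1144 days → 30 May 2005.
Interference Suspension Credit: +463 days → 5 September 2006.
Prosecution Delay Deduction: −47 days → 20 July 2006.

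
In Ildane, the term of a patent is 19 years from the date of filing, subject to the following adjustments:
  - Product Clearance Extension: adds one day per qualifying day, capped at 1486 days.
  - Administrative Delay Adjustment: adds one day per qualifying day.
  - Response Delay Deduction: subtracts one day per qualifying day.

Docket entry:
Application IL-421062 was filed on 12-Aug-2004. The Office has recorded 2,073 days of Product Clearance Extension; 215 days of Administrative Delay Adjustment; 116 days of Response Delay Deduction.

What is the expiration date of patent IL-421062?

Base term: filing date + 19 years → 12 August 2023.
Product Clearance Extension: 2073 days claimed exceeds the 1486-day cap, so +1486 days → 6 September 2027.
Administrative Delay Adjustment: +215 days → 8 April 2028.
Response Delay Deduction: −116 days → 14 December 2027.

December 14, 2027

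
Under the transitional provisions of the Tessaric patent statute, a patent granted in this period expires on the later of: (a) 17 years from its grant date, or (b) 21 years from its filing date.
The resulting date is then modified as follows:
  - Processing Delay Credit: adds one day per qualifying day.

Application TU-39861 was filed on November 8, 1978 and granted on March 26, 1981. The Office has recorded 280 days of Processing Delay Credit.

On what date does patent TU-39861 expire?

(a) grant + 17 years → 26 March 1998.
(b) filing + 21 years → 8 November 1999.
Later of the two: 8 November 1999.
Processing Delay Credit: +280 days → 14 August 2000.

August 14, 2000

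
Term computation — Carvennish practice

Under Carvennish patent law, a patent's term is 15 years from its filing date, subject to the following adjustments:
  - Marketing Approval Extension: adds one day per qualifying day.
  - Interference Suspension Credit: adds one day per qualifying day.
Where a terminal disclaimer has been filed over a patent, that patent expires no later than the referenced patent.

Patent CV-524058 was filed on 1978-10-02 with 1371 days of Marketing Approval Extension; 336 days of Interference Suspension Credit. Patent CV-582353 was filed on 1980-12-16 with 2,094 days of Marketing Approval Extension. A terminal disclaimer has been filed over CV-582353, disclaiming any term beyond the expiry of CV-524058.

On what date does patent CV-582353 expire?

June 5, 1998

Natural term of CV-582353:
  Base: filing + 15 years → 16 December 1995.
  Marketing Approval Extension: +2094 days → 9 September 2001.
Expiry of referenced patent CV-524058:
  Base: filing + 15 years → 2 October 1993.
  Marketing Approval Extension: +1371 days → 4 July 1997.
  Interference Suspension Credit: +336 days → 5 June 1998.
Terminal disclaimer: CV-582353 expires on the earlier of 9 September 2001 and 5 June 1998.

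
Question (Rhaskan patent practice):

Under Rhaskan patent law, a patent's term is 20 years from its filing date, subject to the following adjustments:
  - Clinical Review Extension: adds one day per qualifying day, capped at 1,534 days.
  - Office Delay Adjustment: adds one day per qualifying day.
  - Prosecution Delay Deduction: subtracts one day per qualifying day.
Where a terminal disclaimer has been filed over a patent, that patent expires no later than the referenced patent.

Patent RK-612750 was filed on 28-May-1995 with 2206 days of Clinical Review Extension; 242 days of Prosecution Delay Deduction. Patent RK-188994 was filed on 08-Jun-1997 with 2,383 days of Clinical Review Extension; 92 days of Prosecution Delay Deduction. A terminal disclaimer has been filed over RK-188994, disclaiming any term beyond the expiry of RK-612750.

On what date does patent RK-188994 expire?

2018-12-10

Natural term of RK-188994:
  Base: filing + 20 years → 8 June 2017.
  Clinical Review Extension: 2383 days claimed exceeds the 1534-day cap, so +1534 days → 20 August 2021.
  Prosecution Delay Deduction: −92 days → 20 May 2021.
Expiry of referenced patent RK-612750:
  Base: filing + 20 years → 28 May 2015.
  Clinical Review Extension: 2206 days claimed exceeds the 1534-day cap, so +1534 days → 9 August 2019.
  Prosecution Delay Deduction: −242 days → 10 December 2018.
Terminal disclaimer: RK-188994 expires on the earlier of 20 May 2021 and 10 December 2018.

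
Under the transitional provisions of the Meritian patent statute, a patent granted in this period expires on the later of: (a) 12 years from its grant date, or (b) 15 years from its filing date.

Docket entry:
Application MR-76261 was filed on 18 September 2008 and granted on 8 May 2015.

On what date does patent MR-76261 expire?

(a) grant + 12 years → 8 May 2027.
(b) filing + 15 years → 18 September 2023.
Later of the two: 8 May 2027.

May 8, 2027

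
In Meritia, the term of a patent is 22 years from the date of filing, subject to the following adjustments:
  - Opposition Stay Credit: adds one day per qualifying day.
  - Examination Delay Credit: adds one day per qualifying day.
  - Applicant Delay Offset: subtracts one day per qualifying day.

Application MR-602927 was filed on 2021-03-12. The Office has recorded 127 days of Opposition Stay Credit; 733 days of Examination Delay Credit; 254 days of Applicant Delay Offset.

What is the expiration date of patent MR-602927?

November 7, 2044

Base term: filing date + 22 years → 12 March 2043.
Opposition Stay Credit: +127 days → 17 July 2043.
Examination Delay Credit: +733 days → 19 July 2045.
Applicant Delay Offset: −254 days → 7 November 2044.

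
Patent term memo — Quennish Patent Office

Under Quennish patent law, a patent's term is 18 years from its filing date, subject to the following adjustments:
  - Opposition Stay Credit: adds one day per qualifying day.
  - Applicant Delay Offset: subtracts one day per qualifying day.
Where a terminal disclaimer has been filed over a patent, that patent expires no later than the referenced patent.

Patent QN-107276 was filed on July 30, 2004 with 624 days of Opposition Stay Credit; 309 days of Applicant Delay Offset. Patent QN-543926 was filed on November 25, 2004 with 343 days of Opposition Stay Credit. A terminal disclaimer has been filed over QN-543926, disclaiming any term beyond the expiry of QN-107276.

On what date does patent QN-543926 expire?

June 10, 2023

Natural term of QN-543926:
  Base: filing + 18 years → 25 November 2022.
  Opposition Stay Credit: +343 days → 3 November 2023.
Expiry of referenced patent QN-107276:
  Base: filing + 18 years → 30 July 2022.
  Opposition Stay Credit: +624 days → 14 April 2024.
  Applicant Delay Offset: −309 days → 10 June 2023.
Terminal disclaimer: QN-543926 expires on the earlier of 3 November 2023 and 10 June 2023.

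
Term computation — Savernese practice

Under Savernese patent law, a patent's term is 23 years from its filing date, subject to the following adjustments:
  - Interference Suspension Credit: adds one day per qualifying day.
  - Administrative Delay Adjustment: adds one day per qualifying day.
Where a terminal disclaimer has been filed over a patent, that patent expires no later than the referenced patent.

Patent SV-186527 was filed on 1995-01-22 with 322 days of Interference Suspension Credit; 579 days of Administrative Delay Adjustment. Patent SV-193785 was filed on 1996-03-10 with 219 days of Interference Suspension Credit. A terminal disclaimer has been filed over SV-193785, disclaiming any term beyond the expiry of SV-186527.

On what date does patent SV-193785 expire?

2019-10-15

Natural term of SV-193785:
  Base: filing + 23 years → 10 March 2019.
  Interference Suspension Credit: +219 days → 15 October 2019.
Expiry of referenced patent SV-186527:
  Base: filing + 23 years → 22 January 2018.
  Interference Suspension Credit: +322 days → 10 December 2018.
  Administrative Delay Adjustment: +579 days → 11 July 2020.
Terminal disclaimer: SV-193785 expires on the earlier of 15 October 2019 and 11 July 2020.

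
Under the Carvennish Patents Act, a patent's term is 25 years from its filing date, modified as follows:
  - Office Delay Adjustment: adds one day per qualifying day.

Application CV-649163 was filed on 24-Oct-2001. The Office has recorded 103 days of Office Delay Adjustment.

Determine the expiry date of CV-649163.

Base term: filing date + 25 years → 24 October 2026.
Office Delay Adjustment: +103 days → 4 February 2027.

February 4, 2027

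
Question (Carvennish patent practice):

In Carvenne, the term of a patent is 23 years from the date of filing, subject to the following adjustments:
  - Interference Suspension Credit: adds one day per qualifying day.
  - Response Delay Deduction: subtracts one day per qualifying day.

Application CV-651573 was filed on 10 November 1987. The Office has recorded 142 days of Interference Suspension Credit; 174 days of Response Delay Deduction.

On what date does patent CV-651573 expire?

Base term: filing date + 23 years → 10 November 2010.
Interference Suspension Credit: +142 days → 1 April 2011.
Response Delay Deduction: −174 days → 9 October 2010.

October 9, 2010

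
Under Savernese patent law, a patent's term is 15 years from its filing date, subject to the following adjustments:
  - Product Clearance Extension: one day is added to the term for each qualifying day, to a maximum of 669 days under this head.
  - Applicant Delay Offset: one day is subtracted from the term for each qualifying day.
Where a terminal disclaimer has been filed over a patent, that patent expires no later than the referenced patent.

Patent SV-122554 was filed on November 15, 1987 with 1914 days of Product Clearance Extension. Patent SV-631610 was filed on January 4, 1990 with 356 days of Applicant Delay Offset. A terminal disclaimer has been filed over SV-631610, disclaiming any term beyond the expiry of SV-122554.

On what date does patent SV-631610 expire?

Natural term of SV-631610:
  Base: filing + 15 years → 4 January 2005.
  Applicant Delay Offset: −356 days → 14 January 2004.
Expiry of referenced patent SV-122554:
  Base: filing + 15 years → 15 November 2002.
  Product Clearance Extension: 1914 days claimed exceeds the 669-day cap, so +669 days → 14 September 2004.
Terminal disclaimer: SV-631610 expires on the earlier of 14 January 2004 and 14 September 2004.

2004-01-14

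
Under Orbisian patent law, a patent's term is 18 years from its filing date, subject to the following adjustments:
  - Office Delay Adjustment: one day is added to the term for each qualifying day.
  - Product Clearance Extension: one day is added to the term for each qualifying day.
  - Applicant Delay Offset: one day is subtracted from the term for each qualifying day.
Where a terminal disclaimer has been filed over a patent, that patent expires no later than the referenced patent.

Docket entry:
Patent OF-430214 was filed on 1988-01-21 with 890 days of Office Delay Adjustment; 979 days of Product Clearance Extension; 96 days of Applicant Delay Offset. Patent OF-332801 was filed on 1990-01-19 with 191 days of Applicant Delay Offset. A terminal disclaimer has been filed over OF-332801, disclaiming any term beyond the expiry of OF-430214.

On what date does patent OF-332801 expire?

Natural term of OF-332801:
  Base: filing + 18 years → 19 January 2008.
  Applicant Delay Offset: −191 days → 12 July 2007.
Expiry of referenced patent OF-430214:
  Base: filing + 18 years → 21 January 2006.
  Office Delay Adjustment: +890 days → 29 June 2008.
  Product Clearance Extension: +979 days → 5 March 2011.
  Applicant Delay Offset: −96 days → 29 November 2010.
Terminal disclaimer: OF-332801 expires on the earlier of 12 July 2007 and 29 November 2010.

2007-07-12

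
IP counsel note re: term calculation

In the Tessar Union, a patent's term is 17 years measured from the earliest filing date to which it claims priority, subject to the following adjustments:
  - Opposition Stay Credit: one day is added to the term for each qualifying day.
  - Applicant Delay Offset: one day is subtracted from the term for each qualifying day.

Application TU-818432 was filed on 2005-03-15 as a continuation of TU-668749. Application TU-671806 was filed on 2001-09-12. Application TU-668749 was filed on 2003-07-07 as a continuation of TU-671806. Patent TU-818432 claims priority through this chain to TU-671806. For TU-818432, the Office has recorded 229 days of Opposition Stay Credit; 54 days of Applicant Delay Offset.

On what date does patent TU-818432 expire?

2019-03-06

Earliest priority filing: 12 September 2001.
Base term: 12 September 2001 + 17 years → 12 September 2018.
Opposition Stay Credit: +229 days → 29 April 2019.
Applicant Delay Offset: −54 days → 6 March 2019.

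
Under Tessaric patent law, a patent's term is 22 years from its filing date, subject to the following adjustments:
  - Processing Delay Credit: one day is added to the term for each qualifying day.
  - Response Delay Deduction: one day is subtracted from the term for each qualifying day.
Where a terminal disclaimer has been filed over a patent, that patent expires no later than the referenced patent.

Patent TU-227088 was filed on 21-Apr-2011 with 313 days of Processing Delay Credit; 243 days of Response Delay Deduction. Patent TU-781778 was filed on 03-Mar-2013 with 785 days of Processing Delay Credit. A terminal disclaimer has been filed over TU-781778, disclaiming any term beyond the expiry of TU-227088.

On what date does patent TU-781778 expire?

Natural term of TU-781778:
  Base: filing + 22 years → 3 March 2035.
  Processing Delay Credit: +785 days → 26 April 2037.
Expiry of referenced patent TU-227088:
  Base: filing + 22 years → 21 April 2033.
  Processing Delay Credit: +313 days → 28 February 2034.
  Response Delay Deduction: −243 days → 30 June 2033.
Terminal disclaimer: TU-781778 expires on the earlier of 26 April 2037 and 30 June 2033.

June 30, 2033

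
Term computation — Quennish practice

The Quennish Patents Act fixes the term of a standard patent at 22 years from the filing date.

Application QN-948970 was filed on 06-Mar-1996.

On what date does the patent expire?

March 6, 2018

Filing date + 22 years → 6 March 2018.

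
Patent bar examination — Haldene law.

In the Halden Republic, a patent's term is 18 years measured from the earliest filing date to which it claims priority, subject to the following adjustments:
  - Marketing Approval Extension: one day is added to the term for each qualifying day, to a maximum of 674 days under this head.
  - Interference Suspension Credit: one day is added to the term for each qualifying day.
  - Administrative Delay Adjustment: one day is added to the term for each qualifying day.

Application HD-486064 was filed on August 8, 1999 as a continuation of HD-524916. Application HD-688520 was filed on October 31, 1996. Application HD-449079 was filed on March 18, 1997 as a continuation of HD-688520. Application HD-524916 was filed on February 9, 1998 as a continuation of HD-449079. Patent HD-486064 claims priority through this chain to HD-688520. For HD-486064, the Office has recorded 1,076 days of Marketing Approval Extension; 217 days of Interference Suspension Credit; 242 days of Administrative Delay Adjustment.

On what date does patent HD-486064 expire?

2017-12-07

Earliest priority filing: 31 October 1996.
Base term: 31 October 1996 + 18 years → 31 October 2014.
Marketing Approval Extension: 1076 days claimed exceeds the 674-day cap, so +674 days → 4 September 2016.
Interference Suspension Credit: +217 days → 9 April 2017.
Administrative Delay Adjustment: +242 days → 7 December 2017.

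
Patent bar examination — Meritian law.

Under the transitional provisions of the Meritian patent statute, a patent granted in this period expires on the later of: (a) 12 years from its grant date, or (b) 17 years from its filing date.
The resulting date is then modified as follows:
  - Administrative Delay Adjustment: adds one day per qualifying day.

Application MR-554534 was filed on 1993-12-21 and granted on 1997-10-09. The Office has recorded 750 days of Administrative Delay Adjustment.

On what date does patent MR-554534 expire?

2013-01-09

(a) grant + 12 years → 9 October 2009.
(b) filing + 17 years → 21 December 2010.
Later of the two: 21 December 2010.
Administrative Delay Adjustment: +750 days → 9 January 2013.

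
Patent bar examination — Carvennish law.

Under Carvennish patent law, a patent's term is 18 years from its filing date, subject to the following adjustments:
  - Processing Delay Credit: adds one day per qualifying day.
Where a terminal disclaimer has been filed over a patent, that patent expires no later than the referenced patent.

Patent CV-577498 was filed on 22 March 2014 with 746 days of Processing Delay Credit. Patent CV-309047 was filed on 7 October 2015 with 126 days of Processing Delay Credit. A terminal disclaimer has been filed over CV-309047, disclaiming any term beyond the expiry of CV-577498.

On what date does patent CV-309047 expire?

Natural term of CV-309047:
  Base: filing + 18 years → 7 October 2033.
  Processing Delay Credit: +126 days → 10 February 2034.
Expiry of referenced patent CV-577498:
  Base: filing + 18 years → 22 March 2032.
  Processing Delay Credit: +746 days → 7 April 2034.
Terminal disclaimer: CV-309047 expires on the earlier of 10 February 2034 and 7 April 2034.

2034-02-10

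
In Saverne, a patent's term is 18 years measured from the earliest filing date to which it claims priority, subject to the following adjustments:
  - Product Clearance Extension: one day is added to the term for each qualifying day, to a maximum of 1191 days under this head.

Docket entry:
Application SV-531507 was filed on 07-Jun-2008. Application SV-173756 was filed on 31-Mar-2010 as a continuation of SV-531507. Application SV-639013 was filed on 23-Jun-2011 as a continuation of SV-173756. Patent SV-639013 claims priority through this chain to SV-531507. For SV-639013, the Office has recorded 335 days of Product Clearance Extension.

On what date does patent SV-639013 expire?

May 8, 2027

Earliest priority filing: 7 June 2008.
Base term: 7 June 2008 + 18 years → 7 June 2026.
Product Clearance Extension: 335 days (within the 1191-day cap) → +335 days → 8 May 2027.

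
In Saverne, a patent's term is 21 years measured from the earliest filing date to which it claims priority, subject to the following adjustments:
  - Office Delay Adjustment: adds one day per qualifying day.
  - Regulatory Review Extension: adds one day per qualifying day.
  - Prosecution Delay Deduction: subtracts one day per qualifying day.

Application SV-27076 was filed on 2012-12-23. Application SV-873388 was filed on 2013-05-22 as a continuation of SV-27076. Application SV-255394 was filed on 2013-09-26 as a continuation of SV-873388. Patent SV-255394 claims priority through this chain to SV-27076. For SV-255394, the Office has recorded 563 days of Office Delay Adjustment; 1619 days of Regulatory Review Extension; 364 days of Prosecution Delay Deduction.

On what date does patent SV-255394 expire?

December 15, 2038

Earliest priority filing: 23 December 2012.
Base term: 23 December 2012 + 21 years → 23 December 2033.
Office Delay Adjustment: +563 days → 9 July 2035.
Regulatory Review Extension: +1619 days → 14 December 2039.
Prosecution Delay Deduction: −364 days → 15 December 2038.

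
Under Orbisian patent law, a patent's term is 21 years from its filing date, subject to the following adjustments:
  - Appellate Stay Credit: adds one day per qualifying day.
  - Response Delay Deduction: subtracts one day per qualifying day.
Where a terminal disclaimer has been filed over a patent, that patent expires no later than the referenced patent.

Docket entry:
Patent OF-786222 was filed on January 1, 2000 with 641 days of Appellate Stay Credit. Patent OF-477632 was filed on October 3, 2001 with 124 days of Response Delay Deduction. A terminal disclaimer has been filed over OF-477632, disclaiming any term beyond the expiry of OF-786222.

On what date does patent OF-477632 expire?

2022-06-01

Natural term of OF-477632:
  Base: filing + 21 years → 3 October 2022.
  Response Delay Deduction: −124 days → 1 June 2022.
Expiry of referenced patent OF-786222:
  Base: filing + 21 years → 1 January 2021.
  Appellate Stay Credit: +641 days → 4 October 2022.
Terminal disclaimer: OF-477632 expires on the earlier of 1 June 2022 and 4 October 2022.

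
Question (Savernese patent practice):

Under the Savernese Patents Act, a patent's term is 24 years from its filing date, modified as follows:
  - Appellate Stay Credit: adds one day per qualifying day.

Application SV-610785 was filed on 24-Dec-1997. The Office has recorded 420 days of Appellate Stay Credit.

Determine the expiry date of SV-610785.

Base term: filing date + 24 years → 24 December 2021.
Appellate Stay Credit: +420 days → 17 February 2023.

2023-02-17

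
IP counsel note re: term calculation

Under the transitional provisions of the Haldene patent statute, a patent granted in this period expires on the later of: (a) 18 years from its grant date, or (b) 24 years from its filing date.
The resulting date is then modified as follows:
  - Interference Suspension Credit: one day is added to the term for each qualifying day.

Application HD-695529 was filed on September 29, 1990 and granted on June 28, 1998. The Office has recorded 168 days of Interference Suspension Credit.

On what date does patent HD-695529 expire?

2016-12-13

(a) grant + 18 years → 28 June 2016.
(b) filing + 24 years → 29 September 2014.
Later of the two: 28 June 2016.
Interference Suspension Credit: +168 days → 13 December 2016.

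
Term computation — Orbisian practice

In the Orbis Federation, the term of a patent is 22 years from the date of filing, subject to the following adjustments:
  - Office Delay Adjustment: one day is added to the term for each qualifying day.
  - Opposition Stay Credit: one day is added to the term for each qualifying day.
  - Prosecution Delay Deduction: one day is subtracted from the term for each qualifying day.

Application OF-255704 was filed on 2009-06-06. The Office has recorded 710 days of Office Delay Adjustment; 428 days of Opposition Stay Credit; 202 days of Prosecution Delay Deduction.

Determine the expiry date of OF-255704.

December 28, 2033

Base term: filing date + 22 years → 6 June 2031.
Office Delay Adjustment: +710 days → 16 May 2033.
Opposition Stay Credit: +428 days → 18 July 2034.
Prosecution Delay Deduction: −202 days → 28 December 2033.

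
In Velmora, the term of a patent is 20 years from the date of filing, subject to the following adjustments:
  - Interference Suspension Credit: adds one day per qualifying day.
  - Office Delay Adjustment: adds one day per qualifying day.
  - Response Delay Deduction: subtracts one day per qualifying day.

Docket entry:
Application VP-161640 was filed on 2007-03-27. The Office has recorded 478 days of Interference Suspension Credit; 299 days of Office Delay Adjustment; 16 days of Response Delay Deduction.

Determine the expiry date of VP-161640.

Base term: filing date + 20 years → 27 March 2027.
Interference Suspension Credit: +478 days → 17 July 2028.
Office Delay Adjustment: +299 days → 12 May 2029.
Response Delay Deduction: −16 days → 26 April 2029.

2029-04-26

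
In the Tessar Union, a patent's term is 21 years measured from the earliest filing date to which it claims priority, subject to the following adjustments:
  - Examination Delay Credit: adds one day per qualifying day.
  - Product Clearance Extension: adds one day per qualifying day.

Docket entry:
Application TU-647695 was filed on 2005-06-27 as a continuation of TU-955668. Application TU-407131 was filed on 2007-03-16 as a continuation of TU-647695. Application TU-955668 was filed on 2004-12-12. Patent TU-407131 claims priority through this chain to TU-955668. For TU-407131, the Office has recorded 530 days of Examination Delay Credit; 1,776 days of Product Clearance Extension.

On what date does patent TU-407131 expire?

2032-04-05

Earliest priority filing: 12 December 2004.
Base term: 12 December 2004 + 21 years → 12 December 2025.
Examination Delay Credit: +530 days → 26 May 2027.
Product Clearance Extension: +1776 days → 5 April 2032.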